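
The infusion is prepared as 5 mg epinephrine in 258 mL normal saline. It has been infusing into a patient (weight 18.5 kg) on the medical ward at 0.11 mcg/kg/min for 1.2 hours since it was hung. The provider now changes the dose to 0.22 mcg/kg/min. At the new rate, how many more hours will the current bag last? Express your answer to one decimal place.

Initial rate:
Dose = 0.11 mcg/kg/min × 18.5 kg = 2.035 mcg/min
2.035 mcg/min × 60 min/hr = 122.1 mcg/hr
Concentration = 5 mg ÷ 258 mL = 0.01937984 mg/mL = 19.37984 mcg/mL
Rate = 122.1 mcg/hr ÷ 19.37984 mcg/mL = 6.30036 mL/hr
Volume infused so far = 6.30036 mL/hr × 1.2 hr = 7.560432 mL
Volume remaining = 258 − 7.560432 = 250.4396 mL
New rate:
Dose = 0.22 mcg/kg/min × 18.5 kg = 4.07 mcg/min
4.07 mcg/min × 60 min/hr = 244.2 mcg/hr
Rate = 244.2 mcg/hr ÷ 19.37984 mcg/mL = 12.60072 mL/hr
Time remaining = 250.4396 mL ÷ 12.60072 mL/hr = 19.87502 hr

19.9 hours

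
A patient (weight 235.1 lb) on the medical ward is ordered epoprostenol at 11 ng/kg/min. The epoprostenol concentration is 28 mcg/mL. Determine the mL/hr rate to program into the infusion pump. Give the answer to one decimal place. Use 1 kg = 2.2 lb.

2.5 mL/hr

Weight = 235.1 lb ÷ 2.2 lb/kg = 106.8636 kg
Dose = 11 ng/kg/min × 106.8636 kg = 1175.5 ng/min
1175.5 ng/min × 60 min/hr = 70530 ng/hr
Concentration = 28 mcg/mL = 28000 ng/mL
Rate = 70530 ng/hr ÷ 28000 ng/mL = 2.518929 mL/hr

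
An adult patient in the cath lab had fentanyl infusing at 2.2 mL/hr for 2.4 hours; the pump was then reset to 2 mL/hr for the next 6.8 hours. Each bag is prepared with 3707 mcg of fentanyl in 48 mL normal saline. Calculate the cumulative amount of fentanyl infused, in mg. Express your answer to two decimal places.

Concentration = 3707 mcg ÷ 48 mL = 77.22917 mcg/mL
Stage 1: 2.2 mL/hr × 2.4 hr = 5.28 mL → 5.28 mL × 77.22917 mcg/mL = 407.77 mcg
Stage 2: 2 mL/hr × 6.8 hr = 13.6 mL → 13.6 mL × 77.22917 mcg/mL = 1050.317 mcg
Total = 407.77 + 1050.317 = 1458.087 mcg = 1.458087 mg

1.46 mg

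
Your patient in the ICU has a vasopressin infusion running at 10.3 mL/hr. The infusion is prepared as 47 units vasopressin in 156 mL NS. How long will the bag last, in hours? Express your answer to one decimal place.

Duration = 156 mL ÷ 10.3 mL/hr = 15.14563 hr

15.1 hours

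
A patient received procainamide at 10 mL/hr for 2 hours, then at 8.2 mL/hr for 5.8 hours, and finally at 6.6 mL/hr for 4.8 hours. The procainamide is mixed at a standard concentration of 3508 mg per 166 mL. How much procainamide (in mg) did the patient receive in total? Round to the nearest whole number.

Concentration = 3508 mg ÷ 166 mL = 21.13253 mg/mL
Stage 1: 10 mL/hr × 2 hr = 20 mL → 20 mL × 21.13253 mg/mL = 422.6506 mg
Stage 2: 8.2 mL/hr × 5.8 hr = 47.56 mL → 47.56 mL × 21.13253 mg/mL = 1005.063 mg
Stage 3: 6.6 mL/hr × 4.8 hr = 31.68 mL → 31.68 mL × 21.13253 mg/mL = 669.4786 mg
Total = 422.6506 + 1005.063 + 669.4786 = 2097.192 mg

2097 mg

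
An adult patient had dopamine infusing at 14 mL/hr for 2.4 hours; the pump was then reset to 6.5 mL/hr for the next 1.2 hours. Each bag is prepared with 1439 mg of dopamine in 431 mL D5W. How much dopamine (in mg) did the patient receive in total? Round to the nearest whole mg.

138 mg

Concentration = 1439 mg ÷ 431 mL = 3.338747 mg/mL
Stage 1: 14 mL/hr × 2.4 hr = 33.6 mL → 33.6 mL × 3.338747 mg/mL = 112.1819 mg
Stage 2: 6.5 mL/hr × 1.2 hr = 7.8 mL → 7.8 mL × 3.338747 mg/mL = 26.04223 mg
Total = 112.1819 + 26.04223 = 138.2241 mg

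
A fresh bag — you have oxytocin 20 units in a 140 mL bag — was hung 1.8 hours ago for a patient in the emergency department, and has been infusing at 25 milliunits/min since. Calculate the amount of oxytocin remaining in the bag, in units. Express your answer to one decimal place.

17.3 units

25 milliunits/min × 60 min/hr = 1500 milliunits/hr
Concentration = 20 units ÷ 140 mL = 0.1428571 units/mL = 142.8571 milliunits/mL
Rate = 1500 milliunits/hr ÷ 142.8571 milliunits/mL = 10.5 mL/hr
Volume infused = 10.5 mL/hr × 1.8 hr = 18.9 mL
Volume remaining = 140 − 18.9 = 121.1 mL
Drug remaining = 121.1 mL × 142.8571 milliunits/mL = 17300 milliunits = 17.3 units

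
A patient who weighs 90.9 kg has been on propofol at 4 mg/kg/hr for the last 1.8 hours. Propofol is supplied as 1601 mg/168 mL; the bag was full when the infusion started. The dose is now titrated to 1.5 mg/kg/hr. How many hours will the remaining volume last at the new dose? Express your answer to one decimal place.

6.9 hours

Initial rate:
Dose = 4 mg/kg/hr × 90.9 kg = 363.6 mg/hr
Concentration = 1601 mg ÷ 168 mL = 9.529762 mg/mL
Rate = 363.6 mg/hr ÷ 9.529762 mg/mL = 38.15415 mL/hr
Volume infused so far = 38.15415 mL/hr × 1.8 hr = 68.67748 mL
Volume remaining = 168 − 68.67748 = 99.32252 mL
New rate:
Dose = 1.5 mg/kg/hr × 90.9 kg = 136.35 mg/hr
Rate = 136.35 mg/hr ÷ 9.529762 mg/mL = 14.30781 mL/hr
Time remaining = 99.32252 mL ÷ 14.30781 mL/hr = 6.941841 hr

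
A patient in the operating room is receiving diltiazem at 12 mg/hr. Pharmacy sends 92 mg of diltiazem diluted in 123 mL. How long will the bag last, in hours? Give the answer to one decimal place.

Concentration = 92 mg ÷ 123 mL = 0.7479675 mg/mL
Rate = 12 mg/hr ÷ 0.7479675 mg/mL = 16.04348 mL/hr
Duration = 123 mL ÷ 16.04348 mL/hr = 7.666667 hr

7.7 hours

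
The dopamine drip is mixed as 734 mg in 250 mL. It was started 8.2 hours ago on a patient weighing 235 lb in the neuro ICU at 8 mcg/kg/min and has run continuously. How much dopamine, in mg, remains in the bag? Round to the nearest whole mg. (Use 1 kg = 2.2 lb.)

314 mg

Weight = 235 lb ÷ 2.2 lb/kg = 106.8182 kg
Dose = 8 mcg/kg/min × 106.8182 kg = 854.5455 mcg/min
854.5455 mcg/min × 60 min/hr = 51272.73 mcg/hr
Concentration = 734 mg ÷ 250 mL = 2.936 mg/mL = 2936 mcg/mL
Rate = 51272.73 mcg/hr ÷ 2936 mcg/mL = 17.46346 mL/hr
Volume infused = 17.46346 mL/hr × 8.2 hr = 143.2004 mL
Volume remaining = 250 − 143.2004 = 106.7996 mL
Drug remaining = 106.7996 mL × 2936 mcg/mL = 313563.6 mcg = 313.5636 mg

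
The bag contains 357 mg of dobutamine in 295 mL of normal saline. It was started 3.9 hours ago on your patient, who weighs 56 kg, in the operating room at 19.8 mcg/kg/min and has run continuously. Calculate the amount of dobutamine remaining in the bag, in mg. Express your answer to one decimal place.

Dose = 19.8 mcg/kg/min × 56 kg = 1108.8 mcg/min
1108.8 mcg/min × 60 min/hr = 66528 mcg/hr
Concentration = 357 mg ÷ 295 mL = 1.210169 mg/mL = 1210.169 mcg/mL
Rate = 66528 mcg/hr ÷ 1210.169 mcg/mL = 54.97412 mL/hr
Volume infused = 54.97412 mL/hr × 3.9 hr = 214.3991 mL
Volume remaining = 295 − 214.3991 = 80.60094 mL
Drug remaining = 80.60094 mL × 1210.169 mcg/mL = 97540.8 mcg = 97.5408 mg

97.5 mg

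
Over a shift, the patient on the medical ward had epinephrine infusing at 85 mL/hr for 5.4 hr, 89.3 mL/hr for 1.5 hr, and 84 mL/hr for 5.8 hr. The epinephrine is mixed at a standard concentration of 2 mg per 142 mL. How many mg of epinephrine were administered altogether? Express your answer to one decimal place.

Concentration = 2 mg ÷ 142 mL = 0.01408451 mg/mL
Stage 1: 85 mL/hr × 5.4 hr = 459 mL → 459 mL × 0.01408451 mg/mL = 6.464789 mg
Stage 2: 89.3 mL/hr × 1.5 hr = 133.95 mL → 133.95 mL × 0.01408451 mg/mL = 1.88662 mg
Stage 3: 84 mL/hr × 5.8 hr = 487.2 mL → 487.2 mL × 0.01408451 mg/mL = 6.861972 mg
Total = 6.464789 + 1.88662 + 6.861972 = 15.21338 mg

15.2 mg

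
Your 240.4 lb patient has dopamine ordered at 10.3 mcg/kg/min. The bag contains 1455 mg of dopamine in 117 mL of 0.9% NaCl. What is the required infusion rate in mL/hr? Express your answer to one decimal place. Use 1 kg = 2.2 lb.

Weight = 240.4 lb ÷ 2.2 lb/kg = 109.2727 kg
Dose = 10.3 mcg/kg/min × 109.2727 kg = 1125.509 mcg/min
1125.509 mcg/min × 60 min/hr = 67530.55 mcg/hr
Concentration = 1455 mg ÷ 117 mL = 12.4359 mg/mL = 12435.9 mcg/mL
Rate = 67530.55 mcg/hr ÷ 12435.9 mcg/mL = 5.430291 mL/hr

5.4 mL/hr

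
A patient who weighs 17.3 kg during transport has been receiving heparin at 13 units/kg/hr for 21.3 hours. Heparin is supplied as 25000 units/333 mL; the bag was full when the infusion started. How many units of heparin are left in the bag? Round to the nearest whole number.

Dose = 13 units/kg/hr × 17.3 kg = 224.9 units/hr
Concentration = 25000 units ÷ 333 mL = 75.07508 units/mL
Rate = 224.9 units/hr ÷ 75.07508 units/mL = 2.995668 mL/hr
Volume infused = 2.995668 mL/hr × 21.3 hr = 63.80773 mL
Volume remaining = 333 − 63.80773 = 269.1923 mL
Drug remaining = 269.1923 mL × 75.07508 units/mL = 20209.63 units

20210 units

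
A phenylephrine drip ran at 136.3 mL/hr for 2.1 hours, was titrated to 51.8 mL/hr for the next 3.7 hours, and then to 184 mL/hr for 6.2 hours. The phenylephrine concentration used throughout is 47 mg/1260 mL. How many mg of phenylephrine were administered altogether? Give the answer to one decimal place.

60.4 mg

Concentration = 47 mg ÷ 1260 mL = 0.03730159 mg/mL
Stage 1: 136.3 mL/hr × 2.1 hr = 286.23 mL → 286.23 mL × 0.03730159 mg/mL = 10.67683 mg
Stage 2: 51.8 mL/hr × 3.7 hr = 191.66 mL → 191.66 mL × 0.03730159 mg/mL = 7.149222 mg
Stage 3: 184 mL/hr × 6.2 hr = 1140.8 mL → 1140.8 mL × 0.03730159 mg/mL = 42.55365 mg
Total = 10.67683 + 7.149222 + 42.55365 = 60.37971 mg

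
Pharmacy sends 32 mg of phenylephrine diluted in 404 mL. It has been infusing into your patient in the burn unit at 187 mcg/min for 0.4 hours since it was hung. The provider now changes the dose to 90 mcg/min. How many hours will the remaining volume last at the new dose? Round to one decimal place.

Initial rate:
187 mcg/min × 60 min/hr = 11220 mcg/hr
Concentration = 32 mg ÷ 404 mL = 0.07920792 mg/mL = 79.20792 mcg/mL
Rate = 11220 mcg/hr ÷ 79.20792 mcg/mL = 141.6525 mL/hr
Volume infused so far = 141.6525 mL/hr × 0.4 hr = 56.661 mL
Volume remaining = 404 − 56.661 = 347.339 mL
New rate:
90 mcg/min × 60 min/hr = 5400 mcg/hr
Rate = 5400 mcg/hr ÷ 79.20792 mcg/mL = 68.175 mL/hr
Time remaining = 347.339 mL ÷ 68.175 mL/hr = 5.094815 hr

5.1 hours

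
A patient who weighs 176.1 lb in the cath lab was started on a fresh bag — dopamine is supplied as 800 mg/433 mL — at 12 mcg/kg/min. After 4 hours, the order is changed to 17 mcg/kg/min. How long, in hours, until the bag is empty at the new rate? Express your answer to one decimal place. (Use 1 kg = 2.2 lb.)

Initial rate:
Weight = 176.1 lb ÷ 2.2 lb/kg = 80.04545 kg
Dose = 12 mcg/kg/min × 80.04545 kg = 960.5455 mcg/min
960.5455 mcg/min × 60 min/hr = 57632.73 mcg/hr
Concentration = 800 mg ÷ 433 mL = 1.847575 mg/mL = 1847.575 mcg/mL
Rate = 57632.73 mcg/hr ÷ 1847.575 mcg/mL = 31.19371 mL/hr
Volume infused so far = 31.19371 mL/hr × 4 hr = 124.7749 mL
Volume remaining = 433 − 124.7749 = 308.2251 mL
New rate:
Dose = 17 mcg/kg/min × 80.04545 kg = 1360.773 mcg/min
1360.773 mcg/min × 60 min/hr = 81646.36 mcg/hr
Rate = 81646.36 mcg/hr ÷ 1847.575 mcg/mL = 44.19109 mL/hr
Time remaining = 308.2251 mL ÷ 44.19109 mL/hr = 6.974825 hr

7.0 hours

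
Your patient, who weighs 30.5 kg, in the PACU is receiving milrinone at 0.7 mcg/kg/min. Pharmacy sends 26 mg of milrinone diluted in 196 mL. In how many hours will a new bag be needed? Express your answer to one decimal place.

Dose = 0.7 mcg/kg/min × 30.5 kg = 21.35 mcg/min
21.35 mcg/min × 60 min/hr = 1281 mcg/hr
Concentration = 26 mg ÷ 196 mL = 0.1326531 mg/mL = 132.6531 mcg/mL
Rate = 1281 mcg/hr ÷ 132.6531 mcg/mL = 9.656769 mL/hr
Duration = 196 mL ÷ 9.656769 mL/hr = 20.29664 hr

20.3 hours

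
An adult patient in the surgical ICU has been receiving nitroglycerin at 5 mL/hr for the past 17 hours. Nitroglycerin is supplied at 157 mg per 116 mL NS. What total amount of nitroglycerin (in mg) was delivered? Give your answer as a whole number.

Concentration = 157 mg ÷ 116 mL = 1.353448 mg/mL = 1353.448 mcg/mL
Drug rate = 5 mL/hr × 1353.448 mcg/mL = 6767.241 mcg/hr
Total = 6767.241 mcg/hr × 17 hr = 115043.1 mcg = 115.0431 mg

115 mg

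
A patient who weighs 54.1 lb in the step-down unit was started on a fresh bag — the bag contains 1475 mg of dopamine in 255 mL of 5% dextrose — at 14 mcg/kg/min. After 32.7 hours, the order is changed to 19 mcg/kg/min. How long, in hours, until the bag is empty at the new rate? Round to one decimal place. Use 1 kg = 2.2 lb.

28.5 hours

Initial rate:
Weight = 54.1 lb ÷ 2.2 lb/kg = 24.59091 kg
Dose = 14 mcg/kg/min × 24.59091 kg = 344.2727 mcg/min
344.2727 mcg/min × 60 min/hr = 20656.36 mcg/hr
Concentration = 1475 mg ÷ 255 mL = 5.784314 mg/mL = 5784.314 mcg/mL
Rate = 20656.36 mcg/hr ÷ 5784.314 mcg/mL = 3.5711 mL/hr
Volume infused so far = 3.5711 mL/hr × 32.7 hr = 116.775 mL
Volume remaining = 255 − 116.775 = 138.225 mL
New rate:
Dose = 19 mcg/kg/min × 24.59091 kg = 467.2273 mcg/min
467.2273 mcg/min × 60 min/hr = 28033.64 mcg/hr
Rate = 28033.64 mcg/hr ÷ 5784.314 mcg/mL = 4.846493 mL/hr
Time remaining = 138.225 mL ÷ 4.846493 mL/hr = 28.52063 hr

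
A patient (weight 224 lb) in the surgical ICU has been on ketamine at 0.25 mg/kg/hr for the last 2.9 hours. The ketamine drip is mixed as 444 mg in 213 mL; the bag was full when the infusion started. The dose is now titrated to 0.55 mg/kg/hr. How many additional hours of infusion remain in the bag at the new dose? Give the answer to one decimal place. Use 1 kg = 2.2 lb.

6.6 hours

Initial rate:
Weight = 224 lb ÷ 2.2 lb/kg = 101.8182 kg
Dose = 0.25 mg/kg/hr × 101.8182 kg = 25.45455 mg/hr
Concentration = 444 mg ÷ 213 mL = 2.084507 mg/mL
Rate = 25.45455 mg/hr ÷ 2.084507 mg/mL = 12.2113 mL/hr
Volume infused so far = 12.2113 mL/hr × 2.9 hr = 35.41278 mL
Volume remaining = 213 − 35.41278 = 177.5872 mL
New rate:
Dose = 0.55 mg/kg/hr × 101.8182 kg = 56 mg/hr
Rate = 56 mg/hr ÷ 2.084507 mg/mL = 26.86486 mL/hr
Time remaining = 177.5872 mL ÷ 26.86486 mL/hr = 6.61039 hr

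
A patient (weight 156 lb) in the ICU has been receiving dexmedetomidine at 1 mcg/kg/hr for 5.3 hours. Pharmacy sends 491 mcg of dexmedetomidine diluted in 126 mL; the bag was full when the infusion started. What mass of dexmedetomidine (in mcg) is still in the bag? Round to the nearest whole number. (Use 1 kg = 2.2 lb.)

Weight = 156 lb ÷ 2.2 lb/kg = 70.90909 kg
Dose = 1 mcg/kg/hr × 70.90909 kg = 70.90909 mcg/hr
Concentration = 491 mcg ÷ 126 mL = 3.896825 mcg/mL
Rate = 70.90909 mcg/hr ÷ 3.896825 mcg/mL = 18.19663 mL/hr
Volume infused = 18.19663 mL/hr × 5.3 hr = 96.44214 mL
Volume remaining = 126 − 96.44214 = 29.55786 mL
Drug remaining = 29.55786 mL × 3.896825 mcg/mL = 115.1818 mcg

115 mcg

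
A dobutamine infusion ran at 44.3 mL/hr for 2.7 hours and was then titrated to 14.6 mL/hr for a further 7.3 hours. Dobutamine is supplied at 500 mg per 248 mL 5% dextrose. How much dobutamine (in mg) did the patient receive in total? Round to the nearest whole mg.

Concentration = 500 mg ÷ 248 mL = 2.016129 mg/mL
Stage 1: 44.3 mL/hr × 2.7 hr = 119.61 mL → 119.61 mL × 2.016129 mg/mL = 241.1492 mg
Stage 2: 14.6 mL/hr × 7.3 hr = 106.58 mL → 106.58 mL × 2.016129 mg/mL = 214.879 mg
Total = 241.1492 + 214.879 = 456.0282 mg

456 mg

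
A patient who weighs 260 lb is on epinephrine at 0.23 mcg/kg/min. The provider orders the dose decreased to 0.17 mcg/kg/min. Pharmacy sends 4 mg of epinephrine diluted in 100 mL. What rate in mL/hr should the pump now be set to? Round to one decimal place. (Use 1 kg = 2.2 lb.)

30.1 mL/hr

Weight = 260 lb ÷ 2.2 lb/kg = 118.1818 kg
Dose = 0.17 mcg/kg/min × 118.1818 kg = 20.09091 mcg/min
20.09091 mcg/min × 60 min/hr = 1205.455 mcg/hr
Concentration = 4 mg ÷ 100 mL = 0.04 mg/mL = 40 mcg/mL
Rate = 1205.455 mcg/hr ÷ 40 mcg/mL = 30.13636 mL/hr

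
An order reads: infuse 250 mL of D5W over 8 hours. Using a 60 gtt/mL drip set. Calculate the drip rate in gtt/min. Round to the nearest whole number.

31 gtt/min

250 mL ÷ (8 hr × 60 = 480 min) = 0.5208333 mL/min
0.5208333 mL/min × 60 gtt/mL = 31.25 gtt/min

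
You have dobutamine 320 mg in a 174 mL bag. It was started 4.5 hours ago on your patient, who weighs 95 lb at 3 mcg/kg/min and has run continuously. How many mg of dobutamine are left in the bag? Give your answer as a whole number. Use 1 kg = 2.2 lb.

285 mg

Weight = 95 lb ÷ 2.2 lb/kg = 43.18182 kg
Dose = 3 mcg/kg/min × 43.18182 kg = 129.5455 mcg/min
129.5455 mcg/min × 60 min/hr = 7772.727 mcg/hr
Concentration = 320 mg ÷ 174 mL = 1.83908 mg/mL = 1839.08 mcg/mL
Rate = 7772.727 mcg/hr ÷ 1839.08 mcg/mL = 4.22642 mL/hr
Volume infused = 4.22642 mL/hr × 4.5 hr = 19.01889 mL
Volume remaining = 174 − 19.01889 = 154.9811 mL
Drug remaining = 154.9811 mL × 1839.08 mcg/mL = 285022.7 mcg = 285.0227 mg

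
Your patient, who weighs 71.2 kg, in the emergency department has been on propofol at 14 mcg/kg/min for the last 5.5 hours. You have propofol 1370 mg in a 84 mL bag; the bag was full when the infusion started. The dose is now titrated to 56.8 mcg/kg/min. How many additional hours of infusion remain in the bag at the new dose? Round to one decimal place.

4.3 hours

Initial rate:
Dose = 14 mcg/kg/min × 71.2 kg = 996.8 mcg/min
996.8 mcg/min × 60 min/hr = 59808 mcg/hr
Concentration = 1370 mg ÷ 84 mL = 16.30952 mg/mL = 16309.52 mcg/mL
Rate = 59808 mcg/hr ÷ 16309.52 mcg/mL = 3.66706 mL/hr
Volume infused so far = 3.66706 mL/hr × 5.5 hr = 20.16883 mL
Volume remaining = 84 − 20.16883 = 63.83117 mL
New rate:
Dose = 56.8 mcg/kg/min × 71.2 kg = 4044.16 mcg/min
4044.16 mcg/min × 60 min/hr = 242649.6 mcg/hr
Rate = 242649.6 mcg/hr ÷ 16309.52 mcg/mL = 14.87779 mL/hr
Time remaining = 63.83117 mL ÷ 14.87779 mL/hr = 4.290368 hr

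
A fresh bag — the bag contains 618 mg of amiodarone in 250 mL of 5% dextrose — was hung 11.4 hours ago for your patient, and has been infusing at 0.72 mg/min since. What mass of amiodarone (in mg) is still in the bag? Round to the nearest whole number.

126 mg

0.72 mg/min × 60 min/hr = 43.2 mg/hr
Concentration = 618 mg ÷ 250 mL = 2.472 mg/mL
Rate = 43.2 mg/hr ÷ 2.472 mg/mL = 17.47573 mL/hr
Volume infused = 17.47573 mL/hr × 11.4 hr = 199.2233 mL
Volume remaining = 250 − 199.2233 = 50.7767 mL
Drug remaining = 50.7767 mL × 2.472 mg/mL = 125.52 mg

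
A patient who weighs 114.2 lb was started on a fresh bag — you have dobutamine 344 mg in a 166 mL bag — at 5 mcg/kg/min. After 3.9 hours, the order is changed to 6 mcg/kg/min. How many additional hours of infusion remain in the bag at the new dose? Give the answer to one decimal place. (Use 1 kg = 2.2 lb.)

15.2 hours

Initial rate:
Weight = 114.2 lb ÷ 2.2 lb/kg = 51.90909 kg
Dose = 5 mcg/kg/min × 51.90909 kg = 259.5455 mcg/min
259.5455 mcg/min × 60 min/hr = 15572.73 mcg/hr
Concentration = 344 mg ÷ 166 mL = 2.072289 mg/mL = 2072.289 mcg/mL
Rate = 15572.73 mcg/hr ÷ 2072.289 mcg/mL = 7.514746 mL/hr
Volume infused so far = 7.514746 mL/hr × 3.9 hr = 29.30751 mL
Volume remaining = 166 − 29.30751 = 136.6925 mL
New rate:
Dose = 6 mcg/kg/min × 51.90909 kg = 311.4545 mcg/min
311.4545 mcg/min × 60 min/hr = 18687.27 mcg/hr
Rate = 18687.27 mcg/hr ÷ 2072.289 mcg/mL = 9.017696 mL/hr
Time remaining = 136.6925 mL ÷ 9.017696 mL/hr = 15.15825 hr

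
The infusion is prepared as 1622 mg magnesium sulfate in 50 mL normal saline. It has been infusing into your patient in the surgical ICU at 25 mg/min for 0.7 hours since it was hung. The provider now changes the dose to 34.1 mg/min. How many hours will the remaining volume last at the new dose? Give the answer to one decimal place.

0.3 hours

Initial rate:
25 mg/min × 60 min/hr = 1500 mg/hr
Concentration = 1622 mg ÷ 50 mL = 32.44 mg/mL
Rate = 1500 mg/hr ÷ 32.44 mg/mL = 46.23921 mL/hr
Volume infused so far = 46.23921 mL/hr × 0.7 hr = 32.36745 mL
Volume remaining = 50 − 32.36745 = 17.63255 mL
New rate:
34.1 mg/min × 60 min/hr = 2046 mg/hr
Rate = 2046 mg/hr ÷ 32.44 mg/mL = 63.07028 mL/hr
Time remaining = 17.63255 mL ÷ 63.07028 mL/hr = 0.2795699 hr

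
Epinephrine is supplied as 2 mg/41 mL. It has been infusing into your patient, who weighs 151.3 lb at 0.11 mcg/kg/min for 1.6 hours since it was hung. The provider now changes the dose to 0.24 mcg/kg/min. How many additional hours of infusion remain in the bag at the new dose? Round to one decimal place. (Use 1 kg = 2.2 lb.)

Initial rate:
Weight = 151.3 lb ÷ 2.2 lb/kg = 68.77273 kg
Dose = 0.11 mcg/kg/min × 68.77273 kg = 7.565 mcg/min
7.565 mcg/min × 60 min/hr = 453.9 mcg/hr
Concentration = 2 mg ÷ 41 mL = 0.04878049 mg/mL = 48.78049 mcg/mL
Rate = 453.9 mcg/hr ÷ 48.78049 mcg/mL = 9.30495 mL/hr
Volume infused so far = 9.30495 mL/hr × 1.6 hr = 14.88792 mL
Volume remaining = 41 − 14.88792 = 26.11208 mL
New rate:
Dose = 0.24 mcg/kg/min × 68.77273 kg = 16.50545 mcg/min
16.50545 mcg/min × 60 min/hr = 990.3273 mcg/hr
Rate = 990.3273 mcg/hr ÷ 48.78049 mcg/mL = 20.30171 mL/hr
Time remaining = 26.11208 mL ÷ 20.30171 mL/hr = 1.286201 hr

1.3 hours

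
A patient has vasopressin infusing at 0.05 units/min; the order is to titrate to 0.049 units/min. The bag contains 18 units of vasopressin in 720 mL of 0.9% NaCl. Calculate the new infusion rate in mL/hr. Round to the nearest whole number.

0.049 units/min × 60 min/hr = 2.94 units/hr
Concentration = 18 units ÷ 720 mL = 0.025 units/mL
Rate = 2.94 units/hr ÷ 0.025 units/mL = 117.6 mL/hr

118 mL/hr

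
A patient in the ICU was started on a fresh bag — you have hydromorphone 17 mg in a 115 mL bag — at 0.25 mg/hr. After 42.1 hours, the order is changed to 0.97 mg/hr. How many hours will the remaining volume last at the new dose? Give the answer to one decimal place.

6.7 hours

Initial rate:
Concentration = 17 mg ÷ 115 mL = 0.1478261 mg/mL
Rate = 0.25 mg/hr ÷ 0.1478261 mg/mL = 1.691176 mL/hr
Volume infused so far = 1.691176 mL/hr × 42.1 hr = 71.19853 mL
Volume remaining = 115 − 71.19853 = 43.80147 mL
New rate:
Rate = 0.97 mg/hr ÷ 0.1478261 mg/mL = 6.561765 mL/hr
Time remaining = 43.80147 mL ÷ 6.561765 mL/hr = 6.675258 hr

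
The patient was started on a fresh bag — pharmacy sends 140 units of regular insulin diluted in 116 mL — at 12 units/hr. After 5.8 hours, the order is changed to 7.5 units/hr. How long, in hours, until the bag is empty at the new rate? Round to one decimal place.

9.4 hours

Initial rate:
Concentration = 140 units ÷ 116 mL = 1.206897 units/mL
Rate = 12 units/hr ÷ 1.206897 units/mL = 9.942857 mL/hr
Volume infused so far = 9.942857 mL/hr × 5.8 hr = 57.66857 mL
Volume remaining = 116 − 57.66857 = 58.33143 mL
New rate:
Rate = 7.5 units/hr ÷ 1.206897 units/mL = 6.214286 mL/hr
Time remaining = 58.33143 mL ÷ 6.214286 mL/hr = 9.386667 hr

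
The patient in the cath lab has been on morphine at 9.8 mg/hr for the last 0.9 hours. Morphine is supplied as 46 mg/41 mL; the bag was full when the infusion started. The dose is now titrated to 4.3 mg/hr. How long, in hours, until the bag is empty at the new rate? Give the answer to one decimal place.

8.6 hours

Initial rate:
Concentration = 46 mg ÷ 41 mL = 1.121951 mg/mL
Rate = 9.8 mg/hr ÷ 1.121951 mg/mL = 8.734783 mL/hr
Volume infused so far = 8.734783 mL/hr × 0.9 hr = 7.861304 mL
Volume remaining = 41 − 7.861304 = 33.1387 mL
New rate:
Rate = 4.3 mg/hr ÷ 1.121951 mg/mL = 3.832609 mL/hr
Time remaining = 33.1387 mL ÷ 3.832609 mL/hr = 8.646512 hr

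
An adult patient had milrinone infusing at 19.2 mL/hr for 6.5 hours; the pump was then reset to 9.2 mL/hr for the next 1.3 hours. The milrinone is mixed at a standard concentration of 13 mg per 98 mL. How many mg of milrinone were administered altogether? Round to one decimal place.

Concentration = 13 mg ÷ 98 mL = 0.1326531 mg/mL
Stage 1: 19.2 mL/hr × 6.5 hr = 124.8 mL → 124.8 mL × 0.1326531 mg/mL = 16.5551 mg
Stage 2: 9.2 mL/hr × 1.3 hr = 11.96 mL → 11.96 mL × 0.1326531 mg/mL = 1.586531 mg
Total = 16.5551 + 1.586531 = 18.14163 mg

18.1 mg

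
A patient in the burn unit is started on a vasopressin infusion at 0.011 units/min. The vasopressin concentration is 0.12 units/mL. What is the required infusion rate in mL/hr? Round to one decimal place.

0.011 units/min × 60 min/hr = 0.66 units/hr
Rate = 0.66 units/hr ÷ 0.12 units/mL = 5.5 mL/hr

5.5 mL/hr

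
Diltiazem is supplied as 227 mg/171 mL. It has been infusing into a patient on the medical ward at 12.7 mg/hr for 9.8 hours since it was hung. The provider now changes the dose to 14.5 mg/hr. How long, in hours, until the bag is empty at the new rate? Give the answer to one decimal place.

Initial rate:
Concentration = 227 mg ÷ 171 mL = 1.327485 mg/mL
Rate = 12.7 mg/hr ÷ 1.327485 mg/mL = 9.56696 mL/hr
Volume infused so far = 9.56696 mL/hr × 9.8 hr = 93.75621 mL
Volume remaining = 171 − 93.75621 = 77.24379 mL
New rate:
Rate = 14.5 mg/hr ÷ 1.327485 mg/mL = 10.92291 mL/hr
Time remaining = 77.24379 mL ÷ 10.92291 mL/hr = 7.071724 hr

7.1 hours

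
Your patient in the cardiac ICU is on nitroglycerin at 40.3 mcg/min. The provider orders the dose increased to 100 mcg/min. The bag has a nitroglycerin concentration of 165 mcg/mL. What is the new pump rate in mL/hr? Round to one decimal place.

36.4 mL/hr

100 mcg/min × 60 min/hr = 6000 mcg/hr
Rate = 6000 mcg/hr ÷ 165 mcg/mL = 36.36364 mL/hr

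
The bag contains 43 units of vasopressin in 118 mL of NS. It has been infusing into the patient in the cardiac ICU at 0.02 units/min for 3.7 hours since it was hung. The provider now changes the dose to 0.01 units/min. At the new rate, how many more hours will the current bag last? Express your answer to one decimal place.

64.3 hours

Initial rate:
0.02 units/min × 60 min/hr = 1.2 units/hr
Concentration = 43 units ÷ 118 mL = 0.3644068 units/mL
Rate = 1.2 units/hr ÷ 0.3644068 units/mL = 3.293023 mL/hr
Volume infused so far = 3.293023 mL/hr × 3.7 hr = 12.18419 mL
Volume remaining = 118 − 12.18419 = 105.8158 mL
New rate:
0.01 units/min × 60 min/hr = 0.6 units/hr
Rate = 0.6 units/hr ÷ 0.3644068 units/mL = 1.646512 mL/hr
Time remaining = 105.8158 mL ÷ 1.646512 mL/hr = 64.26667 hr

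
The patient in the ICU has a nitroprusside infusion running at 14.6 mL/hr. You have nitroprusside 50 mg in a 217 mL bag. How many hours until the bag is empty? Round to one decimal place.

14.9 hours

Duration = 217 mL ÷ 14.6 mL/hr = 14.86301 hr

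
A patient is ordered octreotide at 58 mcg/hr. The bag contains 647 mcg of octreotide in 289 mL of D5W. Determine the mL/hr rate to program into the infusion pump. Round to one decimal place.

25.9 mL/hr

Concentration = 647 mcg ÷ 289 mL = 2.238754 mcg/mL
Rate = 58 mcg/hr ÷ 2.238754 mcg/mL = 25.90726 mL/hr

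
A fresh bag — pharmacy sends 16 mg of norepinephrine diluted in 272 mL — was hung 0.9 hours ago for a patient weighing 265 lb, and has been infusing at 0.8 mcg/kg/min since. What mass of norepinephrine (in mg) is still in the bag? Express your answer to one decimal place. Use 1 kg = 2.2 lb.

Weight = 265 lb ÷ 2.2 lb/kg = 120.4545 kg
Dose = 0.8 mcg/kg/min × 120.4545 kg = 96.36364 mcg/min
96.36364 mcg/min × 60 min/hr = 5781.818 mcg/hr
Concentration = 16 mg ÷ 272 mL = 0.05882353 mg/mL = 58.82353 mcg/mL
Rate = 5781.818 mcg/hr ÷ 58.82353 mcg/mL = 98.29091 mL/hr
Volume infused = 98.29091 mL/hr × 0.9 hr = 88.46182 mL
Volume remaining = 272 − 88.46182 = 183.5382 mL
Drug remaining = 183.5382 mL × 58.82353 mcg/mL = 10796.36 mcg = 10.79636 mg

10.8 mg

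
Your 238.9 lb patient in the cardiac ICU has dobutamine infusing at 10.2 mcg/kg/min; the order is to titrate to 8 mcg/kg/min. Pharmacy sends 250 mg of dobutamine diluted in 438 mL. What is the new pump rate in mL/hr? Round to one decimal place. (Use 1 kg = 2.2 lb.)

Weight = 238.9 lb ÷ 2.2 lb/kg = 108.5909 kg
Dose = 8 mcg/kg/min × 108.5909 kg = 868.7273 mcg/min
868.7273 mcg/min × 60 min/hr = 52123.64 mcg/hr
Concentration = 250 mg ÷ 438 mL = 0.5707763 mg/mL = 570.7763 mcg/mL
Rate = 52123.64 mcg/hr ÷ 570.7763 mcg/mL = 91.32061 mL/hr

91.3 mL/hr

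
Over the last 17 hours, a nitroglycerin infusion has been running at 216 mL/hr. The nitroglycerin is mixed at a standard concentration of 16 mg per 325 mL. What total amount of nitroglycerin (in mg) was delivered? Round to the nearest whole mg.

181 mg

Concentration = 16 mg ÷ 325 mL = 0.04923077 mg/mL = 49.23077 mcg/mL
Drug rate = 216 mL/hr × 49.23077 mcg/mL = 10633.85 mcg/hr
Total = 10633.85 mcg/hr × 17 hr = 180775.4 mcg = 180.7754 mg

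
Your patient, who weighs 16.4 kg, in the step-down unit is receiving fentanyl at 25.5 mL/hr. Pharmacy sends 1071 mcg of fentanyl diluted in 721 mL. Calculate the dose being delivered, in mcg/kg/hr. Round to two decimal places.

Concentration = 1071 mcg ÷ 721 mL = 1.485437 mcg/mL
Drug rate = 25.5 mL/hr × 1.485437 mcg/mL = 37.87864 mcg/hr
37.87864 mcg/hr ÷ 16.4 kg = 2.309673 mcg/kg/hr

2.31 mcg/kg/hr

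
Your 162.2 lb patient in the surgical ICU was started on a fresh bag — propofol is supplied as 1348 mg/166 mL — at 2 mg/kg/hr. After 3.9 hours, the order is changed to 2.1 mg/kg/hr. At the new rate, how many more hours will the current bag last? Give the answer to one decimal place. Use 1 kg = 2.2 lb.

Initial rate:
Weight = 162.2 lb ÷ 2.2 lb/kg = 73.72727 kg
Dose = 2 mg/kg/hr × 73.72727 kg = 147.4545 mg/hr
Concentration = 1348 mg ÷ 166 mL = 8.120482 mg/mL
Rate = 147.4545 mg/hr ÷ 8.120482 mg/mL = 18.15835 mL/hr
Volume infused so far = 18.15835 mL/hr × 3.9 hr = 70.81756 mL
Volume remaining = 166 − 70.81756 = 95.18244 mL
New rate:
Dose = 2.1 mg/kg/hr × 73.72727 kg = 154.8273 mg/hr
Rate = 154.8273 mg/hr ÷ 8.120482 mg/mL = 19.06627 mL/hr
Time remaining = 95.18244 mL ÷ 19.06627 mL/hr = 4.992191 hr

5.0 hours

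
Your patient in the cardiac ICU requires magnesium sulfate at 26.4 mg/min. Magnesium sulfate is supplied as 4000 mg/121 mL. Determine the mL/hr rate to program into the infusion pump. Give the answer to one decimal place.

26.4 mg/min × 60 min/hr = 1584 mg/hr
Concentration = 4000 mg ÷ 121 mL = 33.05785 mg/mL
Rate = 1584 mg/hr ÷ 33.05785 mg/mL = 47.916 mL/hr

47.9 mL/hr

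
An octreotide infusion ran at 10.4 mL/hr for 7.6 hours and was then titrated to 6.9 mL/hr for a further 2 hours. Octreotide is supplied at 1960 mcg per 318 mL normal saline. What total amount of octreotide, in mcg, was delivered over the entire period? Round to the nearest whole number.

Concentration = 1960 mcg ÷ 318 mL = 6.163522 mcg/mL
Stage 1: 10.4 mL/hr × 7.6 hr = 79.04 mL → 79.04 mL × 6.163522 mcg/mL = 487.1648 mcg
Stage 2: 6.9 mL/hr × 2 hr = 13.8 mL → 13.8 mL × 6.163522 mcg/mL = 85.0566 mcg
Total = 487.1648 + 85.0566 = 572.2214 mcg

572 mcg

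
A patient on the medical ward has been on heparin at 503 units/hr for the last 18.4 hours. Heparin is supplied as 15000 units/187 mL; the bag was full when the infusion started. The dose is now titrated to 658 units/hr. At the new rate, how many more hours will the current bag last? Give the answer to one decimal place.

8.7 hours

Initial rate:
Concentration = 15000 units ÷ 187 mL = 80.2139 units/mL
Rate = 503 units/hr ÷ 80.2139 units/mL = 6.270733 mL/hr
Volume infused so far = 6.270733 mL/hr × 18.4 hr = 115.3815 mL
Volume remaining = 187 − 115.3815 = 71.61851 mL
New rate:
Rate = 658 units/hr ÷ 80.2139 units/mL = 8.203067 mL/hr
Time remaining = 71.61851 mL ÷ 8.203067 mL/hr = 8.730699 hr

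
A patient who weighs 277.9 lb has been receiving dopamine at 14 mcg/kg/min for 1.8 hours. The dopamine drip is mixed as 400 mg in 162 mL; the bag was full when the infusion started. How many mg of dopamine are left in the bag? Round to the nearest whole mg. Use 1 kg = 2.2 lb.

Weight = 277.9 lb ÷ 2.2 lb/kg = 126.3182 kg
Dose = 14 mcg/kg/min × 126.3182 kg = 1768.455 mcg/min
1768.455 mcg/min × 60 min/hr = 106107.3 mcg/hr
Concentration = 400 mg ÷ 162 mL = 2.469136 mg/mL = 2469.136 mcg/mL
Rate = 106107.3 mcg/hr ÷ 2469.136 mcg/mL = 42.97345 mL/hr
Volume infused = 42.97345 mL/hr × 1.8 hr = 77.3522 mL
Volume remaining = 162 − 77.3522 = 84.6478 mL
Drug remaining = 84.6478 mL × 2469.136 mcg/mL = 209006.9 mcg = 209.0069 mg

209 mg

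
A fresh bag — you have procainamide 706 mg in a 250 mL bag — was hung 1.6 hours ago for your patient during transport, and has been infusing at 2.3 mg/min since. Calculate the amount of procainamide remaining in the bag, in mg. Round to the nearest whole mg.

2.3 mg/min × 60 min/hr = 138 mg/hr
Concentration = 706 mg ÷ 250 mL = 2.824 mg/mL
Rate = 138 mg/hr ÷ 2.824 mg/mL = 48.86686 mL/hr
Volume infused = 48.86686 mL/hr × 1.6 hr = 78.18697 mL
Volume remaining = 250 − 78.18697 = 171.813 mL
Drug remaining = 171.813 mL × 2.824 mg/mL = 485.2 mg

485 mg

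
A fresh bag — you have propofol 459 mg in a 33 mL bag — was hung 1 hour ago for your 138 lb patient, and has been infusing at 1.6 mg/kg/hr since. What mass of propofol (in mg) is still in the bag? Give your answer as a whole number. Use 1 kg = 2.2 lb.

Weight = 138 lb ÷ 2.2 lb/kg = 62.72727 kg
Dose = 1.6 mg/kg/hr × 62.72727 kg = 100.3636 mg/hr
Concentration = 459 mg ÷ 33 mL = 13.90909 mg/mL
Rate = 100.3636 mg/hr ÷ 13.90909 mg/mL = 7.215686 mL/hr
Volume infused = 7.215686 mL/hr × 1 hr = 7.215686 mL
Volume remaining = 33 − 7.215686 = 25.78431 mL
Drug remaining = 25.78431 mL × 13.90909 mg/mL = 358.6364 mg

359 mg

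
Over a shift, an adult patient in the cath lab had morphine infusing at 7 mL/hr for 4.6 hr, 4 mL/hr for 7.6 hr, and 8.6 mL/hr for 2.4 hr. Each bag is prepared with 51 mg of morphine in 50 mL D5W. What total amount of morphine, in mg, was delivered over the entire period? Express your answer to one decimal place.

84.9 mg

Concentration = 51 mg ÷ 50 mL = 1.02 mg/mL
Stage 1: 7 mL/hr × 4.6 hr = 32.2 mL → 32.2 mL × 1.02 mg/mL = 32.844 mg
Stage 2: 4 mL/hr × 7.6 hr = 30.4 mL → 30.4 mL × 1.02 mg/mL = 31.008 mg
Stage 3: 8.6 mL/hr × 2.4 hr = 20.64 mL → 20.64 mL × 1.02 mg/mL = 21.0528 mg
Total = 32.844 + 31.008 + 21.0528 = 84.9048 mg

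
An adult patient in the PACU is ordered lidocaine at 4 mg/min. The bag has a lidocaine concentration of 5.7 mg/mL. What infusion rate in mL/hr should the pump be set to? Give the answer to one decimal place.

4 mg/min × 60 min/hr = 240 mg/hr
Rate = 240 mg/hr ÷ 5.7 mg/mL = 42.10526 mL/hr

42.1 mL/hr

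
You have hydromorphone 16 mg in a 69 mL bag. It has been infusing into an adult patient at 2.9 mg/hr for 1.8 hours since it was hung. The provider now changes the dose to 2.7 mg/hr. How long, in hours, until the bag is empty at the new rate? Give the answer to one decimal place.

4.0 hours

Initial rate:
Concentration = 16 mg ÷ 69 mL = 0.2318841 mg/mL
Rate = 2.9 mg/hr ÷ 0.2318841 mg/mL = 12.50625 mL/hr
Volume infused so far = 12.50625 mL/hr × 1.8 hr = 22.51125 mL
Volume remaining = 69 − 22.51125 = 46.48875 mL
New rate:
Rate = 2.7 mg/hr ÷ 0.2318841 mg/mL = 11.64375 mL/hr
Time remaining = 46.48875 mL ÷ 11.64375 mL/hr = 3.992593 hr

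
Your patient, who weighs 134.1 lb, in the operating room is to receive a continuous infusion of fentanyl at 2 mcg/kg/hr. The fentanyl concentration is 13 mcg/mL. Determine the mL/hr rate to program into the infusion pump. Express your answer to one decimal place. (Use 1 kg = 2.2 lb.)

9.4 mL/hr

Weight = 134.1 lb ÷ 2.2 lb/kg = 60.95455 kg
Dose = 2 mcg/kg/hr × 60.95455 kg = 121.9091 mcg/hr
Rate = 121.9091 mcg/hr ÷ 13 mcg/mL = 9.377622 mL/hr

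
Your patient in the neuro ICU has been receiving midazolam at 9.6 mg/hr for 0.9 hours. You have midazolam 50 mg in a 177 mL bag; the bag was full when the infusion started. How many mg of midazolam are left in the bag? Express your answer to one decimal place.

Concentration = 50 mg ÷ 177 mL = 0.2824859 mg/mL
Rate = 9.6 mg/hr ÷ 0.2824859 mg/mL = 33.984 mL/hr
Volume infused = 33.984 mL/hr × 0.9 hr = 30.5856 mL
Volume remaining = 177 − 30.5856 = 146.4144 mL
Drug remaining = 146.4144 mL × 0.2824859 mg/mL = 41.36 mg

41.4 mg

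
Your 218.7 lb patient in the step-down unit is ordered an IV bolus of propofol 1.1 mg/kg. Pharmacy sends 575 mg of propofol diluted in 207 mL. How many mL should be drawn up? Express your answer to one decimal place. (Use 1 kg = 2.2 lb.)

Weight = 218.7 lb ÷ 2.2 lb/kg = 99.40909 kg
Dose = 1.1 mg/kg × 99.40909 kg = 109.35 mg
Concentration = 575 mg ÷ 207 mL = 2.777778 mg/mL
Volume = 109.35 mg ÷ 2.777778 mg/mL = 39.366 mL

39.4 mL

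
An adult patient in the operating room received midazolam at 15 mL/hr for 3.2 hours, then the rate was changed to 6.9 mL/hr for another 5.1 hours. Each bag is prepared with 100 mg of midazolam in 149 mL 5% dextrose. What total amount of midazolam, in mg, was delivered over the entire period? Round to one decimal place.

Concentration = 100 mg ÷ 149 mL = 0.6711409 mg/mL
Stage 1: 15 mL/hr × 3.2 hr = 48 mL → 48 mL × 0.6711409 mg/mL = 32.21477 mg
Stage 2: 6.9 mL/hr × 5.1 hr = 35.19 mL → 35.19 mL × 0.6711409 mg/mL = 23.61745 mg
Total = 32.21477 + 23.61745 = 55.83221 mg

55.8 mg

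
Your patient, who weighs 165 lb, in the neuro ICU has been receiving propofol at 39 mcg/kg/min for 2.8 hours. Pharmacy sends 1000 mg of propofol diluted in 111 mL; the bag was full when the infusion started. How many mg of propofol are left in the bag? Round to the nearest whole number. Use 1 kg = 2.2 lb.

509 mg

Weight = 165 lb ÷ 2.2 lb/kg = 75 kg
Dose = 39 mcg/kg/min × 75 kg = 2925 mcg/min
2925 mcg/min × 60 min/hr = 175500 mcg/hr
Concentration = 1000 mg ÷ 111 mL = 9.009009 mg/mL = 9009.009 mcg/mL
Rate = 175500 mcg/hr ÷ 9009.009 mcg/mL = 19.4805 mL/hr
Volume infused = 19.4805 mL/hr × 2.8 hr = 54.5454 mL
Volume remaining = 111 − 54.5454 = 56.4546 mL
Drug remaining = 56.4546 mL × 9009.009 mcg/mL = 508600 mcg = 508.6 mg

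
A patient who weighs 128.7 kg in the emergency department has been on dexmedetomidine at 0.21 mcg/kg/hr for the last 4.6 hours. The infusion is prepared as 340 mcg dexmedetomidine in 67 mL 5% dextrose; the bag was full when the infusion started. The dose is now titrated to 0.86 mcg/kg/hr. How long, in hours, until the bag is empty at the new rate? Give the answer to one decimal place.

Initial rate:
Dose = 0.21 mcg/kg/hr × 128.7 kg = 27.027 mcg/hr
Concentration = 340 mcg ÷ 67 mL = 5.074627 mcg/mL
Rate = 27.027 mcg/hr ÷ 5.074627 mcg/mL = 5.325909 mL/hr
Volume infused so far = 5.325909 mL/hr × 4.6 hr = 24.49918 mL
Volume remaining = 67 − 24.49918 = 42.50082 mL
New rate:
Dose = 0.86 mcg/kg/hr × 128.7 kg = 110.682 mcg/hr
Rate = 110.682 mcg/hr ÷ 5.074627 mcg/mL = 21.81086 mL/hr
Time remaining = 42.50082 mL ÷ 21.81086 mL/hr = 1.948608 hr

1.9 hours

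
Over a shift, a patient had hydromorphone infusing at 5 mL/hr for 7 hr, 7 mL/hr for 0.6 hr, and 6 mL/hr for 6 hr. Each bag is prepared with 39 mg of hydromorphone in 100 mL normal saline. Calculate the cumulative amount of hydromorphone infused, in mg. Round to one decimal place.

29.3 mg

Concentration = 39 mg ÷ 100 mL = 0.39 mg/mL
Stage 1: 5 mL/hr × 7 hr = 35 mL → 35 mL × 0.39 mg/mL = 13.65 mg
Stage 2: 7 mL/hr × 0.6 hr = 4.2 mL → 4.2 mL × 0.39 mg/mL = 1.638 mg
Stage 3: 6 mL/hr × 6 hr = 36 mL → 36 mL × 0.39 mg/mL = 14.04 mg
Total = 13.65 + 1.638 + 14.04 = 29.328 mg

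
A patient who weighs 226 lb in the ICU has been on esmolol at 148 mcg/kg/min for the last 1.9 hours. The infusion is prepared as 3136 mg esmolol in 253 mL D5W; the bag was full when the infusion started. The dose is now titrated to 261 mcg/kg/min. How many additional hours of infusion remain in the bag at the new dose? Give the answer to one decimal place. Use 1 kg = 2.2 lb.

Initial rate:
Weight = 226 lb ÷ 2.2 lb/kg = 102.7273 kg
Dose = 148 mcg/kg/min × 102.7273 kg = 15203.64 mcg/min
15203.64 mcg/min × 60 min/hr = 912218.2 mcg/hr
Concentration = 3136 mg ÷ 253 mL = 12.39526 mg/mL = 12395.26 mcg/mL
Rate = 912218.2 mcg/hr ÷ 12395.26 mcg/mL = 73.59413 mL/hr
Volume infused so far = 73.59413 mL/hr × 1.9 hr = 139.8289 mL
Volume remaining = 253 − 139.8289 = 113.1711 mL
New rate:
Dose = 261 mcg/kg/min × 102.7273 kg = 26811.82 mcg/min
26811.82 mcg/min × 60 min/hr = 1608709 mcg/hr
Rate = 1608709 mcg/hr ÷ 12395.26 mcg/mL = 129.7842 mL/hr
Time remaining = 113.1711 mL ÷ 129.7842 mL/hr = 0.8719945 hr

0.9 hours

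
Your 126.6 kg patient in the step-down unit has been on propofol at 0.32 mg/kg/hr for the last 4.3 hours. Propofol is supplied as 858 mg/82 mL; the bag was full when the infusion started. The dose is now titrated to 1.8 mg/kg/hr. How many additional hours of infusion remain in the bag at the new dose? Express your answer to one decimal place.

Initial rate:
Dose = 0.32 mg/kg/hr × 126.6 kg = 40.512 mg/hr
Concentration = 858 mg ÷ 82 mL = 10.46341 mg/mL
Rate = 40.512 mg/hr ÷ 10.46341 mg/mL = 3.871776 mL/hr
Volume infused so far = 3.871776 mL/hr × 4.3 hr = 16.64864 mL
Volume remaining = 82 − 16.64864 = 65.35136 mL
New rate:
Dose = 1.8 mg/kg/hr × 126.6 kg = 227.88 mg/hr
Rate = 227.88 mg/hr ÷ 10.46341 mg/mL = 21.77874 mL/hr
Time remaining = 65.35136 mL ÷ 21.77874 mL/hr = 3.000695 hr

3.0 hours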